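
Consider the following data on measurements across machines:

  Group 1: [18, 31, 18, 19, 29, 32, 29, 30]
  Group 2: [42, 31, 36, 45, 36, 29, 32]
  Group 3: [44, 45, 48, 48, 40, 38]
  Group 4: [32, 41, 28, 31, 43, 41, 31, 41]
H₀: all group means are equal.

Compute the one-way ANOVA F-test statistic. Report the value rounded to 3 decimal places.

Group means [25.75, 35.86, 43.83, 36.00], grand mean 34.759
SSB = Σnᵢ(x̄ᵢ−x̄)² = 1164.120; SSW = ΣΣ(x−x̄ᵢ)² = 817.190
MSB = 1164.120/3 = 388.0400; MSW = 817.190/25 = 32.6876
F = MSB/MSW = 11.8712
df = (3, 25)

test statistic = 11.871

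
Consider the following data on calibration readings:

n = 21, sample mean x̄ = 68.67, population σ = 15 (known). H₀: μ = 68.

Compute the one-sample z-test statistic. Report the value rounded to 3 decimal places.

SE = σ/√n = 15/√21 = 3.2733
z = (x̄−μ₀)/SE = (68.67−68)/3.2733 = 0.2047

test statistic = 0.205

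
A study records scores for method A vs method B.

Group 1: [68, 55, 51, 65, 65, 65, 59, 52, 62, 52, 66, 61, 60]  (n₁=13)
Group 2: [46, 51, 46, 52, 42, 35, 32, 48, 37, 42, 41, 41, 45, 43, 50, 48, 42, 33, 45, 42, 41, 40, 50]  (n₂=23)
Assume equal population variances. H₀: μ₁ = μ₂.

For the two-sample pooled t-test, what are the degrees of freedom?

degrees of freedom = 34

df = n₁ + n₂ − 2 = 13 + 23 − 2 = 34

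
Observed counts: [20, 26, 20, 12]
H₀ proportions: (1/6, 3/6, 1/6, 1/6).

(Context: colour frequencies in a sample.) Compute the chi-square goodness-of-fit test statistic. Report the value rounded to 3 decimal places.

test statistic = 11.949

n = 78; E_i = n·p_i = [13.00, 39.00, 13.00, 13.00]
χ² = (20−13.00)²/13.00 + (26−39.00)²/39.00 + (20−13.00)²/13.00 + (12−13.00)²/13.00 = 11.9487
df = 3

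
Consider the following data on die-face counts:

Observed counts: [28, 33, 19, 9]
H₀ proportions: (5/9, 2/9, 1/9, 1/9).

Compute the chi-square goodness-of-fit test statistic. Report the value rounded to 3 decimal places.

test statistic = 26.615

n = 89; E_i = n·p_i = [49.44, 19.78, 9.89, 9.89]
χ² = (28−49.44)²/49.44 + (33−19.78)²/19.78 + (19−9.89)²/9.89 + (9−9.89)²/9.89 = 26.6146
df = 3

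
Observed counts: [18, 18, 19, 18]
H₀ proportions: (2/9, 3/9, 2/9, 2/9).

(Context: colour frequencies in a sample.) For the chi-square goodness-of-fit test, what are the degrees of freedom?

df = k − 1 = 4 − 1 = 3

degrees of freedom = 3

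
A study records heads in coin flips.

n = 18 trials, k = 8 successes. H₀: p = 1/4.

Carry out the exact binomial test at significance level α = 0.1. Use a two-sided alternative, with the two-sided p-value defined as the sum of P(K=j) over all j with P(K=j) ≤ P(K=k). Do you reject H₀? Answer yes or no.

reject H₀: yes

Exact binomial: n=18, k=8, p₀=1/4=0.2500
P(X=j) = C(n,j)·p₀^j·(1−p₀)^(n−j); p = Σ P(X=j) over j with P(X=j) ≤ P(X=8)
p-value (two-sided) = 0.09641
At α=0.1: p < α → reject H₀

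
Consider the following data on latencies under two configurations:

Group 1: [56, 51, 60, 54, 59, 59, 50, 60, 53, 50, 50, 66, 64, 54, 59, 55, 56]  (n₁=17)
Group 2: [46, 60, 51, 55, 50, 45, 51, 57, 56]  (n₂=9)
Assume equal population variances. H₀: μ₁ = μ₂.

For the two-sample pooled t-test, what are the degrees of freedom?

degrees of freedom = 24

df = n₁ + n₂ − 2 = 17 + 9 − 2 = 24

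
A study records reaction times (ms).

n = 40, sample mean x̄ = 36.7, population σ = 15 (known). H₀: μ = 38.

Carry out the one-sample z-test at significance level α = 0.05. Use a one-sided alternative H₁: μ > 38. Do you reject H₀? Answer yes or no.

reject H₀: no

SE = σ/√n = 15/√40 = 2.3717
z = (x̄−μ₀)/SE = (36.7−38)/2.3717 = -0.5481
p-value (one-sided, H₁ greater) = 0.70820
At α=0.05: p ≥ α → fail to reject H₀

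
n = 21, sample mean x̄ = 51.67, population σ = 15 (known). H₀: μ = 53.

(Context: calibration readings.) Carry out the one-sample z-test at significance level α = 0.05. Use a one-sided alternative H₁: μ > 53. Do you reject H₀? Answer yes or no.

SE = σ/√n = 15/√21 = 3.2733
z = (x̄−μ₀)/SE = (51.67−53)/3.2733 = -0.4063
p-value (one-sided, H₁ greater) = 0.65775
At α=0.05: p ≥ α → fail to reject H₀

reject H₀: no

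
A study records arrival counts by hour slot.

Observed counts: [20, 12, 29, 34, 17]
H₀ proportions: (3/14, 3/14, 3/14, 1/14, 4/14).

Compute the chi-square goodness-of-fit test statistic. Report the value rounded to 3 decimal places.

n = 112; E_i = n·p_i = [24.00, 24.00, 24.00, 8.00, 32.00]
χ² = (20−24.00)²/24.00 + (12−24.00)²/24.00 + (29−24.00)²/24.00 + (34−8.00)²/8.00 + (17−32.00)²/32.00 = 99.2396
df = 4

test statistic = 99.240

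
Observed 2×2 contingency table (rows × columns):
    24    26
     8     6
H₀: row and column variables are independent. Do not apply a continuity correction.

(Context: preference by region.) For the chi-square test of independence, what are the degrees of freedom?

degrees of freedom = 1

df = (r−1)(c−1) = (2−1)·(2−1) = 1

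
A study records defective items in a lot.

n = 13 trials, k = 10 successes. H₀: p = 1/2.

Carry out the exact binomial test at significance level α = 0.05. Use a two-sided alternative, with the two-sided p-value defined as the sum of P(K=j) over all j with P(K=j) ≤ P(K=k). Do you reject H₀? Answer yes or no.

Exact binomial: n=13, k=10, p₀=1/2=0.5000
P(X=j) = C(n,j)·p₀^j·(1−p₀)^(n−j); p = Σ P(X=j) over j with P(X=j) ≤ P(X=10)
p-value (two-sided) = 0.09229
At α=0.05: p ≥ α → fail to reject H₀

reject H₀: no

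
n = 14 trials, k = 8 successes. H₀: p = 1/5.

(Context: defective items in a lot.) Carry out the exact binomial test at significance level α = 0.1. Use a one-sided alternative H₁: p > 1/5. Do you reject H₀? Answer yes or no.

Exact binomial: n=14, k=8, p₀=1/5=0.2000
P(X≥8) from Σ C(n,i)·p₀^i·(1−p₀)^(n−i)
p-value (one-sided, H₁ greater) = 0.00240
At α=0.1: p < α → reject H₀

reject H₀: yes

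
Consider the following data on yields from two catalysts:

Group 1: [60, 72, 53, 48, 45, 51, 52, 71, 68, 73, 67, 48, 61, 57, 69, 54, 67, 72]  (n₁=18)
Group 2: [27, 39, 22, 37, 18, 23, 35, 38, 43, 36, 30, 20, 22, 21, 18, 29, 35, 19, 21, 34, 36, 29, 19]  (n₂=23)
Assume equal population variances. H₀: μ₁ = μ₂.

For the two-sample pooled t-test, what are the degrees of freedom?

degrees of freedom = 39

df = n₁ + n₂ − 2 = 18 + 23 − 2 = 39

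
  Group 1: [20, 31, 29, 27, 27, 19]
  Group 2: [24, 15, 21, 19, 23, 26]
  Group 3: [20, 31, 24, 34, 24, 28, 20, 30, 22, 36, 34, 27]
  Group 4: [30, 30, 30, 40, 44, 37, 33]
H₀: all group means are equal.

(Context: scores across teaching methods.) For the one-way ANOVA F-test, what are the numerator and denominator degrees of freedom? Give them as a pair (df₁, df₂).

degrees of freedom = [3, 27]

k = 4 groups, N = 31 total
df = (k−1, N−k) = (4−1, 31−4) = (3, 27)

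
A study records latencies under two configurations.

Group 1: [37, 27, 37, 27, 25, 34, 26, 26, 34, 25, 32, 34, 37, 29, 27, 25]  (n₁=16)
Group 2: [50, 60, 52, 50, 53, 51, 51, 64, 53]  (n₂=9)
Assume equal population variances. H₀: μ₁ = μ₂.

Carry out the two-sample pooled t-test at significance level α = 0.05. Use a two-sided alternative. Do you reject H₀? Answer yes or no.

x̄₁=30.125, s₁=4.717, n₁=16
x̄₂=53.778, s₂=4.893, n₂=9
s_p² = [15·4.717² + 8·4.893²]/23 = 22.8394
SE = √(s_p²·(1/16+1/9)) = 1.9913
t = (30.125−53.778)/1.9913 = -11.8782
df = 23
p-value (two-sided) = 0.00000
At α=0.05: p < α → reject H₀

reject H₀: yes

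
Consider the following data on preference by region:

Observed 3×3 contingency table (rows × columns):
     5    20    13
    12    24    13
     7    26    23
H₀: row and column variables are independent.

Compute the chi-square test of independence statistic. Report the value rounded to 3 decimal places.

test statistic = 4.434

Row totals [38, 49, 56], col totals [24, 70, 49], n=143
χ² = (5−6.38)²/6.38 + (20−18.60)²/18.60 + (13−13.02)²/13.02 + (12−8.22)²/8.22 + (24−23.99)²/23.99 + (13−16.79)²/16.79 + (7−9.40)²/9.40 + (26−27.41)²/27.41 + (23−19.19)²/19.19 = 4.4343
df = 4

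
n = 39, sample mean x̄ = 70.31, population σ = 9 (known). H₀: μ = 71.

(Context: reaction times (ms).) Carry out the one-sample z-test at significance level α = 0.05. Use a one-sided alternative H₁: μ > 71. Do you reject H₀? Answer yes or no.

SE = σ/√n = 9/√39 = 1.4412
z = (x̄−μ₀)/SE = (70.31−71)/1.4412 = -0.4788
p-value (one-sided, H₁ greater) = 0.68395
At α=0.05: p ≥ α → fail to reject H₀

reject H₀: no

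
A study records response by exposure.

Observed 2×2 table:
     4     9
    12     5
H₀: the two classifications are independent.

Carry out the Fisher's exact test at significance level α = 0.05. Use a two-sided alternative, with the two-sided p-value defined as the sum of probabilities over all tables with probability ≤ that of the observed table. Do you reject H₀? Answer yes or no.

reject H₀: no

Margins: r₁=13, r₂=17, c₁=16, c₂=14, n=30
p_obs = C(13,4)·C(17,12)/C(30,16); sum pmf over tables with pmf ≤ p_obs
p-value (two-sided) = 0.06336
At α=0.05: p ≥ α → fail to reject H₀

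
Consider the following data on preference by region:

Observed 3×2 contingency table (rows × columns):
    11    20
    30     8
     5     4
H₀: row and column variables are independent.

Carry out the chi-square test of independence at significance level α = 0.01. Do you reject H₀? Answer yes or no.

reject H₀: yes

Row totals [31, 38, 9], col totals [46, 32], n=78
χ² = (11−18.28)²/18.28 + (20−12.72)²/12.72 + (30−22.41)²/22.41 + (8−15.59)²/15.59 + (5−5.31)²/5.31 + (4−3.69)²/3.69 = 13.3791
df = 2
p-value (upper-tail) = 0.00124
At α=0.01: p < α → reject H₀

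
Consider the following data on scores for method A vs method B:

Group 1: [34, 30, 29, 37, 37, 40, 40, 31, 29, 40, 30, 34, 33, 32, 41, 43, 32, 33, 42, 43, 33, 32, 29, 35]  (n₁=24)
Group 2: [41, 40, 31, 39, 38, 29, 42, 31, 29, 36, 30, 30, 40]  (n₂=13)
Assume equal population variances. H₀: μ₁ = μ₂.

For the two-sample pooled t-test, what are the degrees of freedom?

degrees of freedom = 35

df = n₁ + n₂ − 2 = 24 + 13 − 2 = 35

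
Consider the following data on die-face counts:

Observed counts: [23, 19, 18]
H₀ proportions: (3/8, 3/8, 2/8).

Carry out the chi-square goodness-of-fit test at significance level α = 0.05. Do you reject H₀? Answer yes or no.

n = 60; E_i = n·p_i = [22.50, 22.50, 15.00]
χ² = (23−22.50)²/22.50 + (19−22.50)²/22.50 + (18−15.00)²/15.00 = 1.1556
df = 2
p-value (upper-tail) = 0.56114
At α=0.05: p ≥ α → fail to reject H₀

reject H₀: no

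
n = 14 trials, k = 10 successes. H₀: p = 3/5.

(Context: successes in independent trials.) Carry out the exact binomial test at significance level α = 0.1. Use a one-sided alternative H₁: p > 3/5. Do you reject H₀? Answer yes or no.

reject H₀: no

Exact binomial: n=14, k=10, p₀=3/5=0.6000
P(X≥10) from Σ C(n,i)·p₀^i·(1−p₀)^(n−i)
p-value (one-sided, H₁ greater) = 0.27926
At α=0.1: p ≥ α → fail to reject H₀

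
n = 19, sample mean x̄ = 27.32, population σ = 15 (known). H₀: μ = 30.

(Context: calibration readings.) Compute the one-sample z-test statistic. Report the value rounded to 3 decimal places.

SE = σ/√n = 15/√19 = 3.4412
z = (x̄−μ₀)/SE = (27.32−30)/3.4412 = -0.7788

test statistic = -0.779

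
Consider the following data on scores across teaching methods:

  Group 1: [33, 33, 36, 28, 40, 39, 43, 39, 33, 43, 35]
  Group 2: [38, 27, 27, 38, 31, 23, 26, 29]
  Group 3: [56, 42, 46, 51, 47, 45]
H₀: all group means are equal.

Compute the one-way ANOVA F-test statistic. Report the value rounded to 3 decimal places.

test statistic = 21.987

Group means [36.55, 29.88, 47.83], grand mean 37.120
SSB = Σnᵢ(x̄ᵢ−x̄)² = 1112.204; SSW = ΣΣ(x−x̄ᵢ)² = 556.436
MSB = 1112.204/2 = 556.1022; MSW = 556.436/22 = 25.2925
F = MSB/MSW = 21.9868
df = (2, 22)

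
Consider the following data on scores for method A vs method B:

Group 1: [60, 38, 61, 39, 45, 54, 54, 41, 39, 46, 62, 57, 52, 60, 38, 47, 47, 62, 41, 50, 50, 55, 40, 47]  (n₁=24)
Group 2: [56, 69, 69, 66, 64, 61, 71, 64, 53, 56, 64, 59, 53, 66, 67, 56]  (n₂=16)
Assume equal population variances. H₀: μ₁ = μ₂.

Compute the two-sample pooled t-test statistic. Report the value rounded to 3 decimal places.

x̄₁=49.375, s₁=8.261, n₁=24
x̄₂=62.125, s₂=5.932, n₂=16
s_p² = [23·8.261² + 15·5.932²]/38 = 55.1941
SE = √(s_p²·(1/24+1/16)) = 2.3978
t = (49.375−62.125)/2.3978 = -5.3174
df = 38

test statistic = -5.317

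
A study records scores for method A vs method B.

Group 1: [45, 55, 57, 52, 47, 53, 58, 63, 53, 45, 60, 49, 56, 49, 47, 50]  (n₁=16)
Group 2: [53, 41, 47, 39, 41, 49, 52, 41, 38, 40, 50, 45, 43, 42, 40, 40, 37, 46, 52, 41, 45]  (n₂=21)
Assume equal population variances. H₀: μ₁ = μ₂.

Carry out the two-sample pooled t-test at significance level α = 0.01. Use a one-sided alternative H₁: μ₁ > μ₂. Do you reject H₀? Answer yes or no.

reject H₀: yes

x̄₁=52.438, s₁=5.416, n₁=16
x̄₂=43.905, s₂=4.918, n₂=21
s_p² = [15·5.416² + 20·4.918²]/35 = 26.3928
SE = √(s_p²·(1/16+1/21)) = 1.7048
t = (52.438−43.905)/1.7048 = 5.0051
df = 35
p-value (one-sided, H₁ greater) = 0.00001
At α=0.01: p < α → reject H₀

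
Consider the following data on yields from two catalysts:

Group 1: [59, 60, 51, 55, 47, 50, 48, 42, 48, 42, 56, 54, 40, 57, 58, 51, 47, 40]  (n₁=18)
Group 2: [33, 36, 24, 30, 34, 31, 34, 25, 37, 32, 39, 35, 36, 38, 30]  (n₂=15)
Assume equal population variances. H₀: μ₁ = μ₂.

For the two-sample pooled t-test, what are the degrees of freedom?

df = n₁ + n₂ − 2 = 18 + 15 − 2 = 31

degrees of freedom = 31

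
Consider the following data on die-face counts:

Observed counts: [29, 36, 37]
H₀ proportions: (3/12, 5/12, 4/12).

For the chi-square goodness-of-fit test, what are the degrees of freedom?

degrees of freedom = 2

df = k − 1 = 3 − 1 = 2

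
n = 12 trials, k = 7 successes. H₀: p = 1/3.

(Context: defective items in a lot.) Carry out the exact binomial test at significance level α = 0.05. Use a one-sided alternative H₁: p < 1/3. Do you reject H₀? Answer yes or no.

Exact binomial: n=12, k=7, p₀=1/3=0.3333
P(X≤7) from Σ C(n,i)·p₀^i·(1−p₀)^(n−i)
p-value (one-sided, H₁ less) = 0.98124
At α=0.05: p ≥ α → fail to reject H₀

reject H₀: no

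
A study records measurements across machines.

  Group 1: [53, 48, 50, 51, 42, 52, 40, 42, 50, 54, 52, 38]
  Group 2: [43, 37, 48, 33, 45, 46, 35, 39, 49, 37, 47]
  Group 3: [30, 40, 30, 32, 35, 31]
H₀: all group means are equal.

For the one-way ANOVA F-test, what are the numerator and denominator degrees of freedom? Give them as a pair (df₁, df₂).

k = 3 groups, N = 29 total
df = (k−1, N−k) = (3−1, 29−3) = (2, 26)

degrees of freedom = [2, 26]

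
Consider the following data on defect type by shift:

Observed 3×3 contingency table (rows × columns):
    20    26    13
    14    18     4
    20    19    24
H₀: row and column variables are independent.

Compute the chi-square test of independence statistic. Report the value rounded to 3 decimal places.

Row totals [59, 36, 63], col totals [54, 63, 41], n=158
χ² = (20−20.16)²/20.16 + (26−23.53)²/23.53 + (13−15.31)²/15.31 + (14−12.30)²/12.30 + (18−14.35)²/14.35 + (4−9.34)²/9.34 + (20−21.53)²/21.53 + (19−25.12)²/25.12 + (24−16.35)²/16.35 = 10.0061
df = 4

test statistic = 10.006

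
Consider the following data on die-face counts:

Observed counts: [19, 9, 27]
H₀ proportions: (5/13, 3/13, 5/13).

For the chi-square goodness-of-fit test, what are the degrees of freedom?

degrees of freedom = 2

df = k − 1 = 3 − 1 = 2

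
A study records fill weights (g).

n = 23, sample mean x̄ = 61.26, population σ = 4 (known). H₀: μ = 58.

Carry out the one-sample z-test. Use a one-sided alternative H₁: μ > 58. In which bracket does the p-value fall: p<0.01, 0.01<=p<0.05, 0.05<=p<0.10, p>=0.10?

SE = σ/√n = 4/√23 = 0.8341
z = (x̄−μ₀)/SE = (61.26−58)/0.8341 = 3.9086
p-value (one-sided, H₁ greater) = 0.00005
→ bracket: p<0.01

p-value bracket: p<0.01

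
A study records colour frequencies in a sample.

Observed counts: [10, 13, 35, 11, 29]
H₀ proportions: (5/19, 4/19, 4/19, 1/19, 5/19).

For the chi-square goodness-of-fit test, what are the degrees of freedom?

df = k − 1 = 5 − 1 = 4

degrees of freedom = 4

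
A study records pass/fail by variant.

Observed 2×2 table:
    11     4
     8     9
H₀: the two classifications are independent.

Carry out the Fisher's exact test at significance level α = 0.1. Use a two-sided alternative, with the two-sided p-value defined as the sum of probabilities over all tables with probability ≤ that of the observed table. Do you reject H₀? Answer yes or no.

reject H₀: no

Margins: r₁=15, r₂=17, c₁=19, c₂=13, n=32
p_obs = C(15,11)·C(17,8)/C(32,19); sum pmf over tables with pmf ≤ p_obs
p-value (two-sided) = 0.16574
At α=0.1: p ≥ α → fail to reject H₀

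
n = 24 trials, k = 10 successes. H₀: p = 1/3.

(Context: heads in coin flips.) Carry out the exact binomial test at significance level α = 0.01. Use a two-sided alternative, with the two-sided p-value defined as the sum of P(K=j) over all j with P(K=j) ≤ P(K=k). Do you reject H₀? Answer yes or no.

Exact binomial: n=24, k=10, p₀=1/3=0.3333
P(X=j) = C(n,j)·p₀^j·(1−p₀)^(n−j); p = Σ P(X=j) over j with P(X=j) ≤ P(X=10)
p-value (two-sided) = 0.39209
At α=0.01: p ≥ α → fail to reject H₀

reject H₀: no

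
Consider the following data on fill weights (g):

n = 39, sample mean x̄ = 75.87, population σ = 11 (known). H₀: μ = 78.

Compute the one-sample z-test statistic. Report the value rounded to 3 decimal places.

SE = σ/√n = 11/√39 = 1.7614
z = (x̄−μ₀)/SE = (75.87−78)/1.7614 = -1.2093

test statistic = -1.209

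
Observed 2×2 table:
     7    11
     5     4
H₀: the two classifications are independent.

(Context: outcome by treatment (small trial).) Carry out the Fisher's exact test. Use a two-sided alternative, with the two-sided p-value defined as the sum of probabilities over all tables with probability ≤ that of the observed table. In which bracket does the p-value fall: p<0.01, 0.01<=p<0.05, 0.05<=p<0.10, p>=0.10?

Margins: r₁=18, r₂=9, c₁=12, c₂=15, n=27
p_obs = C(18,7)·C(9,5)/C(27,12); sum pmf over tables with pmf ≤ p_obs
p-value (two-sided) = 0.44790
→ bracket: p>=0.10

p-value bracket: p>=0.10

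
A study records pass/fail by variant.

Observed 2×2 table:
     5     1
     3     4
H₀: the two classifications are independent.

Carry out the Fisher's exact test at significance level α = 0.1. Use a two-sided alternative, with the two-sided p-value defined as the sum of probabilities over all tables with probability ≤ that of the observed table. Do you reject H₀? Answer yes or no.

Margins: r₁=6, r₂=7, c₁=8, c₂=5, n=13
p_obs = C(6,5)·C(7,3)/C(13,8); sum pmf over tables with pmf ≤ p_obs
p-value (two-sided) = 0.26573
At α=0.1: p ≥ α → fail to reject H₀

reject H₀: no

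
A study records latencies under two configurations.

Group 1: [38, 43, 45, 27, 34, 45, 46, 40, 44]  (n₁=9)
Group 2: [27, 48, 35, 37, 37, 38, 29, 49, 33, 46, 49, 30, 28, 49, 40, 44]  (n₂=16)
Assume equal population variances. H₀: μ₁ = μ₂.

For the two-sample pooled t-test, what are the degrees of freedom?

degrees of freedom = 23

df = n₁ + n₂ − 2 = 9 + 16 − 2 = 23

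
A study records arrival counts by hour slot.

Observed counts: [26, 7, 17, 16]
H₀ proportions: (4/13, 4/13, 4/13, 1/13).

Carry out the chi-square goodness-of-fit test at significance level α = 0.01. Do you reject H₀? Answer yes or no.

n = 66; E_i = n·p_i = [20.31, 20.31, 20.31, 5.08]
χ² = (26−20.31)²/20.31 + (7−20.31)²/20.31 + (17−20.31)²/20.31 + (16−5.08)²/5.08 = 34.3561
df = 3
p-value (upper-tail) = 0.00000
At α=0.01: p < α → reject H₀

reject H₀: yes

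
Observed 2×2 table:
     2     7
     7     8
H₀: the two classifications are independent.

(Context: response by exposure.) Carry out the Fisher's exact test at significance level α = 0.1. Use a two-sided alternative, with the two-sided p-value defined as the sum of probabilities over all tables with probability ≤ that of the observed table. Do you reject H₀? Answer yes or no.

Margins: r₁=9, r₂=15, c₁=9, c₂=15, n=24
p_obs = C(9,2)·C(15,7)/C(24,9); sum pmf over tables with pmf ≤ p_obs
p-value (two-sided) = 0.38907
At α=0.1: p ≥ α → fail to reject H₀

reject H₀: no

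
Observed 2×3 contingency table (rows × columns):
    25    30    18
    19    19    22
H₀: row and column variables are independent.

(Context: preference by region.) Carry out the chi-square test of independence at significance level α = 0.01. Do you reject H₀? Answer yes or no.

reject H₀: no

Row totals [73, 60], col totals [44, 49, 40], n=133
χ² = (25−24.15)²/24.15 + (30−26.89)²/26.89 + (18−21.95)²/21.95 + (19−19.85)²/19.85 + (19−22.11)²/22.11 + (22−18.05)²/18.05 = 2.4402
df = 2
p-value (upper-tail) = 0.29520
At α=0.01: p ≥ α → fail to reject H₀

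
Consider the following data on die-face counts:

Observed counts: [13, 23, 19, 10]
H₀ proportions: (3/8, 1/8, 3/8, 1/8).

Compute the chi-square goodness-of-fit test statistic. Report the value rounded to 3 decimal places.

n = 65; E_i = n·p_i = [24.38, 8.12, 24.38, 8.12]
χ² = (13−24.38)²/24.38 + (23−8.12)²/8.12 + (19−24.38)²/24.38 + (10−8.12)²/8.12 = 34.1590
df = 3

test statistic = 34.159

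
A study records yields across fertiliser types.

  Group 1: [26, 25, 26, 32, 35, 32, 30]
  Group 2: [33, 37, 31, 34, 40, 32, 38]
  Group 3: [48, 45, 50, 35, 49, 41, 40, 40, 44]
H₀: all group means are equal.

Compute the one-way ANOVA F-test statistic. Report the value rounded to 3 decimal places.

test statistic = 22.978

Group means [29.43, 35.00, 43.56], grand mean 36.652
SSB = Σnᵢ(x̄ᵢ−x̄)² = 813.281; SSW = ΣΣ(x−x̄ᵢ)² = 353.937
MSB = 813.281/2 = 406.6404; MSW = 353.937/20 = 17.6968
F = MSB/MSW = 22.9782
df = (2, 20)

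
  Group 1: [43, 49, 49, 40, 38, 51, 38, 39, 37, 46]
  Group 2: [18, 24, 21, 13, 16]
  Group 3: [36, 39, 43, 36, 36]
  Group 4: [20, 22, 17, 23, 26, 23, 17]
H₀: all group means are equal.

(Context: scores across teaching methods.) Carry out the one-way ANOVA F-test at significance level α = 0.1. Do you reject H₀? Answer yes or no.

Group means [43.00, 18.40, 38.00, 21.14], grand mean 31.852
SSB = Σnᵢ(x̄ᵢ−x̄)² = 3139.350; SSW = ΣΣ(x−x̄ᵢ)² = 434.057
MSB = 3139.350/3 = 1046.4501; MSW = 434.057/23 = 18.8720
F = MSB/MSW = 55.4497
df = (3, 23)
p-value (upper-tail) = 0.00000
At α=0.1: p < α → reject H₀

reject H₀: yes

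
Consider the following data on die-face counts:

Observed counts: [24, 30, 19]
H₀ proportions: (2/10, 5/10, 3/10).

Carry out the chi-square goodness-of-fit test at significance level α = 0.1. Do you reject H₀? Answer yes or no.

n = 73; E_i = n·p_i = [14.60, 36.50, 21.90]
χ² = (24−14.60)²/14.60 + (30−36.50)²/36.50 + (19−21.90)²/21.90 = 7.5936
df = 2
p-value (upper-tail) = 0.02244
At α=0.1: p < α → reject H₀

reject H₀: yes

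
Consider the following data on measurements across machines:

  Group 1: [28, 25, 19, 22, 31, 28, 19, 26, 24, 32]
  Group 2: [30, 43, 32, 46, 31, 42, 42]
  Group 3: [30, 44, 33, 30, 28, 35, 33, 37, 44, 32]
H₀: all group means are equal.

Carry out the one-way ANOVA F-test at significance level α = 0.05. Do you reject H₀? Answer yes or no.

reject H₀: yes

Group means [25.40, 38.00, 34.60], grand mean 32.074
SSB = Σnᵢ(x̄ᵢ−x̄)² = 755.052; SSW = ΣΣ(x−x̄ᵢ)² = 734.800
MSB = 755.052/2 = 377.5259; MSW = 734.800/24 = 30.6167
F = MSB/MSW = 12.3307
df = (2, 24)
p-value (upper-tail) = 0.00021
At α=0.05: p < α → reject H₀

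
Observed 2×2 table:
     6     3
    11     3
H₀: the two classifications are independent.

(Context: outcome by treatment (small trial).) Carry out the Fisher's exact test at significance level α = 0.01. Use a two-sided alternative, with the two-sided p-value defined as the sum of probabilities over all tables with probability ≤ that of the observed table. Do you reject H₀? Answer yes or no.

reject H₀: no

Margins: r₁=9, r₂=14, c₁=17, c₂=6, n=23
p_obs = C(9,6)·C(14,11)/C(23,17); sum pmf over tables with pmf ≤ p_obs
p-value (two-sided) = 0.64302
At α=0.01: p ≥ α → fail to reject H₀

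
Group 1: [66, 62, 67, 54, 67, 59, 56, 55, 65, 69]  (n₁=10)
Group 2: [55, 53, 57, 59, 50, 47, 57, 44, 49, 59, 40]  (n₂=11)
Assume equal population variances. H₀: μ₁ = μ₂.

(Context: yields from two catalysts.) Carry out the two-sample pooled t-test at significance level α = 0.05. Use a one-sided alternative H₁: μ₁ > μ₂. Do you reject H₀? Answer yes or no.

reject H₀: yes

x̄₁=62.000, s₁=5.598, n₁=10
x̄₂=51.818, s₂=6.353, n₂=11
s_p² = [9·5.598² + 10·6.353²]/19 = 36.0861
SE = √(s_p²·(1/10+1/11)) = 2.6247
t = (62.000−51.818)/2.6247 = 3.8792
df = 19
p-value (one-sided, H₁ greater) = 0.00050
At α=0.05: p < α → reject H₀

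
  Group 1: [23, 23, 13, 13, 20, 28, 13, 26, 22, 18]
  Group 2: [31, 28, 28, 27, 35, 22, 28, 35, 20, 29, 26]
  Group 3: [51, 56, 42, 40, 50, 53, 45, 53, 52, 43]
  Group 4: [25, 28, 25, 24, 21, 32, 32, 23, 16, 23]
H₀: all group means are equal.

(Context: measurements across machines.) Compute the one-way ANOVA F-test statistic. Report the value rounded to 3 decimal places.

test statistic = 60.060

Group means [19.90, 28.09, 48.50, 24.90], grand mean 30.293
SSB = Σnᵢ(x̄ᵢ−x̄)² = 4739.279; SSW = ΣΣ(x−x̄ᵢ)² = 973.209
MSB = 4739.279/3 = 1579.7596; MSW = 973.209/37 = 26.3029
F = MSB/MSW = 60.0602
df = (3, 37)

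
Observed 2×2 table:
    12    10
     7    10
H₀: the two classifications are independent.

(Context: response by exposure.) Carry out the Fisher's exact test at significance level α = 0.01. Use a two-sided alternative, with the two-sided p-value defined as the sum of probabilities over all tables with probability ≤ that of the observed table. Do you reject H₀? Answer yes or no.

reject H₀: no

Margins: r₁=22, r₂=17, c₁=19, c₂=20, n=39
p_obs = C(22,12)·C(17,7)/C(39,19); sum pmf over tables with pmf ≤ p_obs
p-value (two-sided) = 0.52311
At α=0.01: p ≥ α → fail to reject H₀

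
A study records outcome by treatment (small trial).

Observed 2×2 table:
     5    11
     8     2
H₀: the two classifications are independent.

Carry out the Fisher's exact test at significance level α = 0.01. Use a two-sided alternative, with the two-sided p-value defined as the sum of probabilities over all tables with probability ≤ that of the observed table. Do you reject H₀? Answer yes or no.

Margins: r₁=16, r₂=10, c₁=13, c₂=13, n=26
p_obs = C(16,5)·C(10,8)/C(26,13); sum pmf over tables with pmf ≤ p_obs
p-value (two-sided) = 0.04141
At α=0.01: p ≥ α → fail to reject H₀

reject H₀: no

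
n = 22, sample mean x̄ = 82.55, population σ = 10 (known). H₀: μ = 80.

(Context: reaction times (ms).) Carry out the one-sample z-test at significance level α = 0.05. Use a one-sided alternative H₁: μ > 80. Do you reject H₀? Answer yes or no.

reject H₀: no

SE = σ/√n = 10/√22 = 2.1320
z = (x̄−μ₀)/SE = (82.55−80)/2.1320 = 1.1961
p-value (one-sided, H₁ greater) = 0.11584
At α=0.05: p ≥ α → fail to reject H₀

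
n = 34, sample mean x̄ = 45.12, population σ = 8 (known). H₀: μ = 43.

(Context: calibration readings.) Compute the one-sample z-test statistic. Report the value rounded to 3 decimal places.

test statistic = 1.545

SE = σ/√n = 8/√34 = 1.3720
z = (x̄−μ₀)/SE = (45.12−43)/1.3720 = 1.5452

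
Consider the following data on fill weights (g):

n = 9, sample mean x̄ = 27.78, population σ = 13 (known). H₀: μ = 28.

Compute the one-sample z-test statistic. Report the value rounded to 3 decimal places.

SE = σ/√n = 13/√9 = 4.3333
z = (x̄−μ₀)/SE = (27.78−28)/4.3333 = -0.0508

test statistic = -0.051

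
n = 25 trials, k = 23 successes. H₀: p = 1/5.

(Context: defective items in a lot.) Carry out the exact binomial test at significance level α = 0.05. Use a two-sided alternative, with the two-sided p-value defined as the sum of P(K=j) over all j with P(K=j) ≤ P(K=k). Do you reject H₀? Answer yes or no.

Exact binomial: n=25, k=23, p₀=1/5=0.2000
P(X=j) = C(n,j)·p₀^j·(1−p₀)^(n−j); p = Σ P(X=j) over j with P(X=j) ≤ P(X=23)
p-value (two-sided) = 0.00000
At α=0.05: p < α → reject H₀

reject H₀: yes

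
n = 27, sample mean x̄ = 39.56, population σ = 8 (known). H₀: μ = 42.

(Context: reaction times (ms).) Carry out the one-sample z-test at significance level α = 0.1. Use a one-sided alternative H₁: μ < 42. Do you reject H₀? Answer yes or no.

SE = σ/√n = 8/√27 = 1.5396
z = (x̄−μ₀)/SE = (39.56−42)/1.5396 = -1.5848
p-value (one-sided, H₁ less) = 0.05650
At α=0.1: p < α → reject H₀

reject H₀: yes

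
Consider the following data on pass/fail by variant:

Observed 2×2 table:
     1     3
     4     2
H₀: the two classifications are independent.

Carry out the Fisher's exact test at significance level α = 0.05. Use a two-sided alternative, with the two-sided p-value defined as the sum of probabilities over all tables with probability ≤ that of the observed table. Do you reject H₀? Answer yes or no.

Margins: r₁=4, r₂=6, c₁=5, c₂=5, n=10
p_obs = C(4,1)·C(6,4)/C(10,5); sum pmf over tables with pmf ≤ p_obs
p-value (two-sided) = 0.52381
At α=0.05: p ≥ α → fail to reject H₀

reject H₀: no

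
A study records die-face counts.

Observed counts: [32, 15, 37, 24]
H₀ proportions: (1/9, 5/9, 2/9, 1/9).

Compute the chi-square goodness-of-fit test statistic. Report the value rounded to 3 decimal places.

test statistic = 86.125

n = 108; E_i = n·p_i = [12.00, 60.00, 24.00, 12.00]
χ² = (32−12.00)²/12.00 + (15−60.00)²/60.00 + (37−24.00)²/24.00 + (24−12.00)²/12.00 = 86.1250
df = 3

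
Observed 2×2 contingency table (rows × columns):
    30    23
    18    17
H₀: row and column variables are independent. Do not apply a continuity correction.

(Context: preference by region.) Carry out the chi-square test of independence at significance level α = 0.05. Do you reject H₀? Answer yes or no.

reject H₀: no

Row totals [53, 35], col totals [48, 40], n=88
χ² = (30−28.91)²/28.91 + (23−24.09)²/24.09 + (18−19.09)²/19.09 + (17−15.91)²/15.91 = 0.2277
df = 1
p-value (upper-tail) = 0.63323
At α=0.05: p ≥ α → fail to reject H₀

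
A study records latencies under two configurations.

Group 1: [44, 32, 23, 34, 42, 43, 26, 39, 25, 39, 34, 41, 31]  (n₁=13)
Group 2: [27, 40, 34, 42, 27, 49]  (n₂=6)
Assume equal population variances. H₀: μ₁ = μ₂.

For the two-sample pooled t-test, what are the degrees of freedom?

degrees of freedom = 17

df = n₁ + n₂ − 2 = 13 + 6 − 2 = 17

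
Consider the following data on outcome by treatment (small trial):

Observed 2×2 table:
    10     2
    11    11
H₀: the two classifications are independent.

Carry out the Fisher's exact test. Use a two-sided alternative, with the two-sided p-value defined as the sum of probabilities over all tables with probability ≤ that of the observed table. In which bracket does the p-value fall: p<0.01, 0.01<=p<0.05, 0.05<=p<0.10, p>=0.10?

Margins: r₁=12, r₂=22, c₁=21, c₂=13, n=34
p_obs = C(12,10)·C(22,11)/C(34,21); sum pmf over tables with pmf ≤ p_obs
p-value (two-sided) = 0.07496
→ bracket: 0.05<=p<0.10

p-value bracket: 0.05<=p<0.10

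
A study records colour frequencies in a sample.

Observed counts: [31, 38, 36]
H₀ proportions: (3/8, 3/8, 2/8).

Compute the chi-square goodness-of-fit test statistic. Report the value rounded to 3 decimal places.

n = 105; E_i = n·p_i = [39.38, 39.38, 26.25]
χ² = (31−39.38)²/39.38 + (38−39.38)²/39.38 + (36−26.25)²/26.25 = 5.4508
df = 2

test statistic = 5.451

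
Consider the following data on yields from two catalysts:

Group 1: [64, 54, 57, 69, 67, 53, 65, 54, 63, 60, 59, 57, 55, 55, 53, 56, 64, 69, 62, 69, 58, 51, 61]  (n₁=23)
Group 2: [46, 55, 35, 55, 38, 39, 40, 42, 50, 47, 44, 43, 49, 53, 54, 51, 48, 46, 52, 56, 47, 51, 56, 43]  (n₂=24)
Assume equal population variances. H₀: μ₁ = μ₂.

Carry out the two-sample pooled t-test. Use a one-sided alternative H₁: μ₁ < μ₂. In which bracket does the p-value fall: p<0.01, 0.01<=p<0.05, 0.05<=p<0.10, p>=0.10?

x̄₁=59.783, s₁=5.648, n₁=23
x̄₂=47.500, s₂=6.065, n₂=24
s_p² = [22·5.648² + 23·6.065²]/45 = 34.3981
SE = √(s_p²·(1/23+1/24)) = 1.7114
t = (59.783−47.500)/1.7114 = 7.1770
df = 45
p-value (one-sided, H₁ less) = 1.00000
→ bracket: p>=0.10

p-value bracket: p>=0.10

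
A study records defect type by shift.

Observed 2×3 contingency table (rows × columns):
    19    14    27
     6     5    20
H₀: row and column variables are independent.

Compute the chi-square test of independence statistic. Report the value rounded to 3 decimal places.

test statistic = 3.143

Row totals [60, 31], col totals [25, 19, 47], n=91
χ² = (19−16.48)²/16.48 + (14−12.53)²/12.53 + (27−30.99)²/30.99 + (6−8.52)²/8.52 + (5−6.47)²/6.47 + (20−16.01)²/16.01 = 3.1432
df = 2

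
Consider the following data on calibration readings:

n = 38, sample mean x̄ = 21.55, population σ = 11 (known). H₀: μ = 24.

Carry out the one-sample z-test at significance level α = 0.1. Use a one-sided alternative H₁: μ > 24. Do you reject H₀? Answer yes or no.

reject H₀: no

SE = σ/√n = 11/√38 = 1.7844
z = (x̄−μ₀)/SE = (21.55−24)/1.7844 = -1.3730
p-value (one-sided, H₁ greater) = 0.91512
At α=0.1: p ≥ α → fail to reject H₀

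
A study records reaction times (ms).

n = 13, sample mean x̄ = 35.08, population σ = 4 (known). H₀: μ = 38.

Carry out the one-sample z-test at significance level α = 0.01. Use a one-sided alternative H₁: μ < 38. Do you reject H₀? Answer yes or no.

reject H₀: yes

SE = σ/√n = 4/√13 = 1.1094
z = (x̄−μ₀)/SE = (35.08−38)/1.1094 = -2.6321
p-value (one-sided, H₁ less) = 0.00424
At α=0.01: p < α → reject H₀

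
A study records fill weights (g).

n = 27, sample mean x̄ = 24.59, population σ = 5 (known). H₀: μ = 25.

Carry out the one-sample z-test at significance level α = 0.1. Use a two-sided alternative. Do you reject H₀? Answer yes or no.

SE = σ/√n = 5/√27 = 0.9623
z = (x̄−μ₀)/SE = (24.59−25)/0.9623 = -0.4261
p-value (two-sided) = 0.67005
At α=0.1: p ≥ α → fail to reject H₀

reject H₀: no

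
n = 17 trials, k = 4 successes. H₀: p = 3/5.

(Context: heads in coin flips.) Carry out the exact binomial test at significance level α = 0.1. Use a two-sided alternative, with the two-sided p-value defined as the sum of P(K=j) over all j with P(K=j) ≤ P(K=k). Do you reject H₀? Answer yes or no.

Exact binomial: n=17, k=4, p₀=3/5=0.6000
P(X=j) = C(n,j)·p₀^j·(1−p₀)^(n−j); p = Σ P(X=j) over j with P(X=j) ≤ P(X=4)
p-value (two-sided) = 0.00461
At α=0.1: p < α → reject H₀

reject H₀: yes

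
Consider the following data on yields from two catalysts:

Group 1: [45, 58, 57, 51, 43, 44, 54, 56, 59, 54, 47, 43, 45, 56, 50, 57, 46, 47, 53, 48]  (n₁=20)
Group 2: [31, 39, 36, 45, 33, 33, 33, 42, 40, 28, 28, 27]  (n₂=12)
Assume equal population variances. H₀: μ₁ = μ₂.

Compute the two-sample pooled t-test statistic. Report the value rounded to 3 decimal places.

x̄₁=50.650, s₁=5.480, n₁=20
x̄₂=34.583, s₂=5.869, n₂=12
s_p² = [19·5.480² + 11·5.869²]/30 = 31.6489
SE = √(s_p²·(1/20+1/12)) = 2.0542
t = (50.650−34.583)/2.0542 = 7.8213
df = 30

test statistic = 7.821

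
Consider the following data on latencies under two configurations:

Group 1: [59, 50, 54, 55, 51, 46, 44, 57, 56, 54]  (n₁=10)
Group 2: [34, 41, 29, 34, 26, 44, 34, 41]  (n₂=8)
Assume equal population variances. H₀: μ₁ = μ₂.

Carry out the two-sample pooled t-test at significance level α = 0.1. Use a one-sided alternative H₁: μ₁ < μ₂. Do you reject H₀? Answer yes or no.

x̄₁=52.600, s₁=4.812, n₁=10
x̄₂=35.375, s₂=6.232, n₂=8
s_p² = [9·4.812² + 7·6.232²]/16 = 30.0172
SE = √(s_p²·(1/10+1/8)) = 2.5988
t = (52.600−35.375)/2.5988 = 6.6280
df = 16
p-value (one-sided, H₁ less) = 1.00000
At α=0.1: p ≥ α → fail to reject H₀

reject H₀: no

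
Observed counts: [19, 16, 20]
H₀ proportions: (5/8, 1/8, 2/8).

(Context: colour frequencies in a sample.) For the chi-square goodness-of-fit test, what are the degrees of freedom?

degrees of freedom = 2

df = k − 1 = 3 − 1 = 2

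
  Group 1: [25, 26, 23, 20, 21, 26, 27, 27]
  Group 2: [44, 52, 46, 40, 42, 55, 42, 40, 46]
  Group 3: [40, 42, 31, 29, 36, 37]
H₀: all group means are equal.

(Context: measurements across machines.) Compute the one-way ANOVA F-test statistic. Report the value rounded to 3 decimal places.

test statistic = 46.238

Group means [24.38, 45.22, 35.83], grand mean 35.522
SSB = Σnᵢ(x̄ᵢ−x̄)² = 1841.475; SSW = ΣΣ(x−x̄ᵢ)² = 398.264
MSB = 1841.475/2 = 920.7376; MSW = 398.264/20 = 19.9132
F = MSB/MSW = 46.2376
df = (2, 20)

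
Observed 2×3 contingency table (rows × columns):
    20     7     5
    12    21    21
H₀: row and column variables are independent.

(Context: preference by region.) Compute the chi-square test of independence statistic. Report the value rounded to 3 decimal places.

test statistic = 14.144

Row totals [32, 54], col totals [32, 28, 26], n=86
χ² = (20−11.91)²/11.91 + (7−10.42)²/10.42 + (5−9.67)²/9.67 + (12−20.09)²/20.09 + (21−17.58)²/17.58 + (21−16.33)²/16.33 = 14.1438
df = 2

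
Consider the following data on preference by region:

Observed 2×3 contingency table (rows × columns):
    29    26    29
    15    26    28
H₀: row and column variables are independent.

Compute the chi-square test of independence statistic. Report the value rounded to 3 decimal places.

Row totals [84, 69], col totals [44, 52, 57], n=153
χ² = (29−24.16)²/24.16 + (26−28.55)²/28.55 + (29−31.29)²/31.29 + (15−19.84)²/19.84 + (26−23.45)²/23.45 + (28−25.71)²/25.71 = 3.0306
df = 2

test statistic = 3.031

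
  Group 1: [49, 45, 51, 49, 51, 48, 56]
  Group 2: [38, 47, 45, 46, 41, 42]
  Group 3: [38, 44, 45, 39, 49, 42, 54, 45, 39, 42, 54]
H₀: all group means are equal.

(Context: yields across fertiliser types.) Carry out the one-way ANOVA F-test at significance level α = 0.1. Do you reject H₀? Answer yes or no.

reject H₀: yes

Group means [49.86, 43.17, 44.64], grand mean 45.792
SSB = Σnᵢ(x̄ᵢ−x̄)² = 171.722; SSW = ΣΣ(x−x̄ᵢ)² = 444.236
MSB = 171.722/2 = 85.8612; MSW = 444.236/21 = 21.1541
F = MSB/MSW = 4.0588
df = (2, 21)
p-value (upper-tail) = 0.03233
At α=0.1: p < α → reject H₀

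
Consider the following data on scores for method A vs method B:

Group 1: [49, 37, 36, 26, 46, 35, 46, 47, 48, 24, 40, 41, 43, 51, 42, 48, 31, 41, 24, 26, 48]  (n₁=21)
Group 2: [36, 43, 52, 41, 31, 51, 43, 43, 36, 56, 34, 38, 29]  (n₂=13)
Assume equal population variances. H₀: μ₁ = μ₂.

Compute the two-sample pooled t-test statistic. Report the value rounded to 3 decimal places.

x̄₁=39.476, s₁=8.830, n₁=21
x̄₂=41.000, s₂=8.216, n₂=13
s_p² = [20·8.830² + 12·8.216²]/32 = 74.0387
SE = √(s_p²·(1/21+1/13)) = 3.0366
t = (39.476−41.000)/3.0366 = -0.5018
df = 32

test statistic = -0.502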